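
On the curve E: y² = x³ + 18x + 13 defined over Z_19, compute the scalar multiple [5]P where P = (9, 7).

(9, 7)

Double-and-add on 5 = (101)₂. Start with P = (9, 7) for the leading 1-bit.
double: tangent at (9, 7): λ = (3·9² + 18)/(2·7) ≡ 14/14. 14⁻¹ ≡ 15 (mod 19), so λ ≡ 14·15 ≡ 1.
  x = λ² - 9 - 9 = 1 - 18 ≡ 2; y = λ·(9 - 2) - 7 ≡ 0. → (2, 0)
double: (2, 0) + (2, 0): same x and y₁ ≡ -y₂, so the sum is O.
add P: O + (9, 7) = (9, 7) (identity).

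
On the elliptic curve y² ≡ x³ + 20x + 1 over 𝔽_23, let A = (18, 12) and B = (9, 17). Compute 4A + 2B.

First 4A:
Double-and-add on 4 = (100)₂. Start with A = (18, 12) for the leading 1-bit.
double: tangent at (18, 12): λ = (3·18² + 20)/(2·12) ≡ 3/1. 1⁻¹ ≡ 1 (mod 23) since 1·1 = 1 ≡ 1, so λ ≡ 3·1 ≡ 3.
  x = λ² - 18 - 18 = 9 - 36 ≡ 19; y = λ·(18 - 19) - 12 ≡ 8. → (19, 8)
double: tangent at (19, 8): λ = (3·19² + 20)/(2·8) ≡ 22/16. 16⁻¹ ≡ 13 (mod 23), so λ ≡ 22·13 ≡ 10.
  x = λ² - 19 - 19 = 100 - 38 ≡ 16; y = λ·(19 - 16) - 8 ≡ 22. → (16, 22)
4A = (16, 22).
Next 2B:
Repeated addition: build up to 2B.
2B: tangent at (9, 17): λ = (3·9² + 20)/(2·17) ≡ 10/11. 11⁻¹ ≡ 21 (mod 23) since 11·21 = 231 ≡ 1, so λ ≡ 10·21 ≡ 3.
  x = λ² - 9 - 9 = 9 - 18 ≡ 14; y = λ·(9 - 14) - 17 ≡ 14. → (14, 14)
2B = (14, 14).
Finally 4A + 2B:
(16, 22) + (14, 14). λ = (14 - 22)/(14 - 16) ≡ 15/21 mod 23. 21⁻¹ ≡ 11 (mod 23), so λ ≡ 4.
  x = λ² - 16 - 14 = 16 - 30 ≡ 9; y = λ·(16 - 9) - 22 ≡ 6. → (9, 6)

(9, 6)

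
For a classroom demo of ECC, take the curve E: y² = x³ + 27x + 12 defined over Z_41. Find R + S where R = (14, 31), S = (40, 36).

(14, 31) + (40, 36). λ = (36 - 31)/(40 - 14) ≡ 5/26 mod 41. 26⁻¹ ≡ 30 (mod 41), so λ ≡ 27.
  x = λ² - 14 - 40 = 729 - 54 ≡ 19; y = λ·(14 - 19) - 31 ≡ 39. → (19, 39)

(19, 39)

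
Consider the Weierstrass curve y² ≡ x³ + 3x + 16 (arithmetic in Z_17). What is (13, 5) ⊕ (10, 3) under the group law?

(2, 8)

(13, 5) + (10, 3). λ = (3 - 5)/(10 - 13) ≡ 15/14 mod 17. 14⁻¹ ≡ 11 (mod 17) since 14·11 = 154 ≡ 1, so λ ≡ 12.
  x = λ² - 13 - 10 = 144 - 23 ≡ 2; y = λ·(13 - 2) - 5 ≡ 8. → (2, 8)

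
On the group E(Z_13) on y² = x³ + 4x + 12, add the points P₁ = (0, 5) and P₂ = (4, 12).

(8, 7)

(0, 5) + (4, 12). λ = (12 - 5)/(4 - 0) ≡ 7/4 mod 13. 4⁻¹ ≡ 10 (mod 13), so λ ≡ 5.
  x = λ² - 0 - 4 = 25 - 4 ≡ 8; y = λ·(0 - 8) - 5 ≡ 7. → (8, 7)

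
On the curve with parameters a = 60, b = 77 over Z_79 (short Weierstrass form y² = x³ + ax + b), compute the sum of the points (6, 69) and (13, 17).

(6, 69) + (13, 17). λ = (17 - 69)/(13 - 6) ≡ 27/7 mod 79. 7⁻¹ ≡ 34 (mod 79) since 7·34 = 238 ≡ 1, so λ ≡ 49.
  x = λ² - 6 - 13 = 2401 - 19 ≡ 12; y = λ·(6 - 12) - 69 ≡ 32. → (12, 32)

(12, 32)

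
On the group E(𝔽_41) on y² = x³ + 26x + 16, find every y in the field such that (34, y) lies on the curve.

none

x³ + 26x + 16 = 40204 ≡ 24 (mod 41).
24 is a non-residue mod 41; no y exists.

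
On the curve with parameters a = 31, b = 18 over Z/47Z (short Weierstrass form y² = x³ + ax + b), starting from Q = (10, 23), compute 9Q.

Double-and-add on 9 = (1001)₂. Start with Q = (10, 23) for the leading 1-bit.
double: tangent at (10, 23): λ = (3·10² + 31)/(2·23) ≡ 2/46. 46⁻¹ ≡ 46 (mod 47) since 46·46 = 2116 ≡ 1, so λ ≡ 2·46 ≡ 45.
  x = λ² - 10 - 10 = 2025 - 20 ≡ 31; y = λ·(10 - 31) - 23 ≡ 19. → (31, 19)
double: tangent at (31, 19): λ = (3·31² + 31)/(2·19) ≡ 0/38. 38⁻¹ ≡ 26 (mod 47), so λ ≡ 0·26 ≡ 0.
  x = λ² - 31 - 31 = 0 - 62 ≡ 32; y = λ·(31 - 32) - 19 ≡ 28. → (32, 28)
double: tangent at (32, 28): λ = (3·32² + 31)/(2·28) ≡ 1/9. 9⁻¹ ≡ 21 (mod 47) since 9·21 = 189 ≡ 1, so λ ≡ 1·21 ≡ 21.
  x = λ² - 32 - 32 = 441 - 64 ≡ 1; y = λ·(32 - 1) - 28 ≡ 12. → (1, 12)
add Q: (1, 12) + (10, 23). λ = (23 - 12)/(10 - 1) ≡ 11/9 mod 47. 9⁻¹ ≡ 21 (mod 47) since 9·21 = 189 ≡ 1, so λ ≡ 43.
  x = λ² - 1 - 10 = 1849 - 11 ≡ 5; y = λ·(1 - 5) - 12 ≡ 4. → (5, 4)

(5, 4)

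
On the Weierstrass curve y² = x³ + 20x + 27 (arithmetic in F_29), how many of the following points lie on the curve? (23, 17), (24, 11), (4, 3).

(23, 17): 17² ≡ 28, rhs ≡ 10 → off.
(24, 11): 11² ≡ 5, rhs ≡ 5 → on.
(4, 3): 3² ≡ 9, rhs ≡ 26 → off.

1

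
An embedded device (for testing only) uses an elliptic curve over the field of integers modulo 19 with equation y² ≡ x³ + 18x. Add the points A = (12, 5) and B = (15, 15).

(1, 0)

(12, 5) + (15, 15). λ = (15 - 5)/(15 - 12) ≡ 10/3 mod 19. 3⁻¹ ≡ 13 (mod 19), so λ ≡ 16.
  x = λ² - 12 - 15 = 256 - 27 ≡ 1; y = λ·(12 - 1) - 5 ≡ 0. → (1, 0)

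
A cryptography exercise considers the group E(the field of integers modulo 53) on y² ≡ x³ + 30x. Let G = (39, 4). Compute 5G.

(5, 13)

Repeated addition: build up to 5G.
2G: tangent at (39, 4): λ = (3·39² + 30)/(2·4) ≡ 35/8. 8⁻¹ ≡ 20 (mod 53) since 8·20 = 160 ≡ 1, so λ ≡ 35·20 ≡ 11.
  x = λ² - 39 - 39 = 121 - 78 ≡ 43; y = λ·(39 - 43) - 4 ≡ 5. → (43, 5)
3G: (43, 5) + (39, 4). λ = (4 - 5)/(39 - 43) ≡ 52/49 mod 53. 49⁻¹ ≡ 13 (mod 53), so λ ≡ 40.
  x = λ² - 43 - 39 = 1600 - 82 ≡ 34; y = λ·(43 - 34) - 5 ≡ 37. → (34, 37)
4G: (34, 37) + (39, 4). λ = (4 - 37)/(39 - 34) ≡ 20/5 mod 53. 5⁻¹ ≡ 32 (mod 53), so λ ≡ 4.
  x = λ² - 34 - 39 = 16 - 73 ≡ 49; y = λ·(34 - 49) - 37 ≡ 9. → (49, 9)
5G: (49, 9) + (39, 4). λ = (4 - 9)/(39 - 49) ≡ 48/43 mod 53. 43⁻¹ ≡ 37 (mod 53) since 43·37 = 1591 ≡ 1, so λ ≡ 27.
  x = λ² - 49 - 39 = 729 - 88 ≡ 5; y = λ·(49 - 5) - 9 ≡ 13. → (5, 13)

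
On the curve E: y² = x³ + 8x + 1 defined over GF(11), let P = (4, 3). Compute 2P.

(7, 2)

tangent at (4, 3): λ = (3·4² + 8)/(2·3) ≡ 1/6. 6⁻¹ ≡ 2 (mod 11) since 6·2 = 12 ≡ 1, so λ ≡ 1·2 ≡ 2.
  x = λ² - 4 - 4 = 4 - 8 ≡ 7; y = λ·(4 - 7) - 3 ≡ 2. → (7, 2)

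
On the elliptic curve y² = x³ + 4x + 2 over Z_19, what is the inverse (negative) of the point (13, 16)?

(13, 3)

-(13, 16) = (13, -16 mod 19) = (13, 3).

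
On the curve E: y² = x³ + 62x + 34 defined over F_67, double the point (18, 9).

tangent at (18, 9): λ = (3·18² + 62)/(2·9) ≡ 29/18. 18⁻¹ ≡ 41 (mod 67), so λ ≡ 29·41 ≡ 50.
  x = λ² - 18 - 18 = 2500 - 36 ≡ 52; y = λ·(18 - 52) - 9 ≡ 33. → (52, 33)

(52, 33)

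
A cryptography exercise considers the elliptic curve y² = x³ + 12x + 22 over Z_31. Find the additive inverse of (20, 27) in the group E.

(20, 4)

-(20, 27) = (20, -27 mod 31) = (20, 4).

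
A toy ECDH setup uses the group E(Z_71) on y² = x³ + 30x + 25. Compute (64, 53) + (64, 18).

O

The two points share x = 64 and their y-coordinates satisfy 53 + 18 ≡ 0 (mod 71), so they are inverses. Their sum is the point at infinity.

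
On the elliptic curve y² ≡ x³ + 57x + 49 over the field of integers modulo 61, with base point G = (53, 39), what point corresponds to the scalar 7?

Double-and-add on 7 = (111)₂. Start with G = (53, 39) for the leading 1-bit.
double: tangent at (53, 39): λ = (3·53² + 57)/(2·39) ≡ 5/17. 17⁻¹ ≡ 18 (mod 61), so λ ≡ 5·18 ≡ 29.
  x = λ² - 53 - 53 = 841 - 106 ≡ 3; y = λ·(53 - 3) - 39 ≡ 8. → (3, 8)
add G: (3, 8) + (53, 39). λ = (39 - 8)/(53 - 3) ≡ 31/50 mod 61. 50⁻¹ ≡ 11 (mod 61), so λ ≡ 36.
  x = λ² - 3 - 53 = 1296 - 56 ≡ 20; y = λ·(3 - 20) - 8 ≡ 51. → (20, 51)
double: tangent at (20, 51): λ = (3·20² + 57)/(2·51) ≡ 37/41. 41⁻¹ ≡ 3 (mod 61), so λ ≡ 37·3 ≡ 50.
  x = λ² - 20 - 20 = 2500 - 40 ≡ 20; y = λ·(20 - 20) - 51 ≡ 10. → (20, 10)
add G: (20, 10) + (53, 39). λ = (39 - 10)/(53 - 20) ≡ 29/33 mod 61. 33⁻¹ ≡ 37 (mod 61), so λ ≡ 36.
  x = λ² - 20 - 53 = 1296 - 73 ≡ 3; y = λ·(20 - 3) - 10 ≡ 53. → (3, 53)

(3, 53)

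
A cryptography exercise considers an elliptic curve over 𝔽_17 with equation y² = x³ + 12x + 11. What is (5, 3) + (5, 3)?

tangent at (5, 3): λ = (3·5² + 12)/(2·3) ≡ 2/6. 6⁻¹ ≡ 3 (mod 17), so λ ≡ 2·3 ≡ 6.
  x = λ² - 5 - 5 = 36 - 10 ≡ 9; y = λ·(5 - 9) - 3 ≡ 7. → (9, 7)

(9, 7)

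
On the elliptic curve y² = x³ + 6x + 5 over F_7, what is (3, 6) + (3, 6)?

(2, 2)

tangent at (3, 6): λ = (3·3² + 6)/(2·6) ≡ 5/5. 5⁻¹ ≡ 3 (mod 7) since 5·3 = 15 ≡ 1, so λ ≡ 5·3 ≡ 1.
  x = λ² - 3 - 3 = 1 - 6 ≡ 2; y = λ·(3 - 2) - 6 ≡ 2. → (2, 2)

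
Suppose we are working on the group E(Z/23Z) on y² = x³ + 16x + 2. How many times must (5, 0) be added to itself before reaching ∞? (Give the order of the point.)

2

2P: (5, 0) + (5, 0): same x and y₁ ≡ -y₂, so the sum is ∞.
2P = ∞, so the order is 2.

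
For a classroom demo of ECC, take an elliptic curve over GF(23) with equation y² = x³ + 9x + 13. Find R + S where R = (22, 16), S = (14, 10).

(22, 16) + (14, 10). λ = (10 - 16)/(14 - 22) ≡ 17/15 mod 23. 15⁻¹ ≡ 20 (mod 23), so λ ≡ 18.
  x = λ² - 22 - 14 = 324 - 36 ≡ 12; y = λ·(22 - 12) - 16 ≡ 3. → (12, 3)

(12, 3)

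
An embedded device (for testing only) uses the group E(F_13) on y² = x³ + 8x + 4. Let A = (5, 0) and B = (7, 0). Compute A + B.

(1, 0)

(5, 0) + (7, 0). λ = (0 - 0)/(7 - 5) ≡ 0/2 mod 13. 2⁻¹ ≡ 7 (mod 13) since 2·7 = 14 ≡ 1, so λ ≡ 0.
  x = λ² - 5 - 7 = 0 - 12 ≡ 1; y = λ·(5 - 1) - 0 ≡ 0. → (1, 0)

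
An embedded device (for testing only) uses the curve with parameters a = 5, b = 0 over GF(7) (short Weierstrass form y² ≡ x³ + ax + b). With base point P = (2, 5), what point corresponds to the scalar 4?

O

Repeated addition: build up to 4P.
2P: tangent at (2, 5): λ = (3·2² + 5)/(2·5) ≡ 3/3. 3⁻¹ ≡ 5 (mod 7), so λ ≡ 3·5 ≡ 1.
  x = λ² - 2 - 2 = 1 - 4 ≡ 4; y = λ·(2 - 4) - 5 ≡ 0. → (4, 0)
3P: (4, 0) + (2, 5). λ = (5 - 0)/(2 - 4) ≡ 5/5 mod 7. 5⁻¹ ≡ 3 (mod 7) since 5·3 = 15 ≡ 1, so λ ≡ 1.
  x = λ² - 4 - 2 = 1 - 6 ≡ 2; y = λ·(4 - 2) - 0 ≡ 2. → (2, 2)
4P: (2, 2) + (2, 5): same x and y₁ ≡ -y₂, so the sum is 𝒪.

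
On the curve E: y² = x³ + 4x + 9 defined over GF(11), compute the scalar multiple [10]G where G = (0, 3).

(9, 9)

Double-and-add on 10 = (1010)₂. Start with G = (0, 3) for the leading 1-bit.
double: tangent at (0, 3): λ = (3·0² + 4)/(2·3) ≡ 4/6. 6⁻¹ ≡ 2 (mod 11), so λ ≡ 4·2 ≡ 8.
  x = λ² - 0 - 0 = 64 - 0 ≡ 9; y = λ·(0 - 9) - 3 ≡ 2. → (9, 2)
double: tangent at (9, 2): λ = (3·9² + 4)/(2·2) ≡ 5/4. 4⁻¹ ≡ 3 (mod 11), so λ ≡ 5·3 ≡ 4.
  x = λ² - 9 - 9 = 16 - 18 ≡ 9; y = λ·(9 - 9) - 2 ≡ 9. → (9, 9)
add G: (9, 9) + (0, 3). λ = (3 - 9)/(0 - 9) ≡ 5/2 mod 11. 2⁻¹ ≡ 6 (mod 11), so λ ≡ 8.
  x = λ² - 9 - 0 = 64 - 9 ≡ 0; y = λ·(9 - 0) - 9 ≡ 8. → (0, 8)
double: tangent at (0, 8): λ = (3·0² + 4)/(2·8) ≡ 4/5. 5⁻¹ ≡ 9 (mod 11) since 5·9 = 45 ≡ 1, so λ ≡ 4·9 ≡ 3.
  x = λ² - 0 - 0 = 9 - 0 ≡ 9; y = λ·(0 - 9) - 8 ≡ 9. → (9, 9)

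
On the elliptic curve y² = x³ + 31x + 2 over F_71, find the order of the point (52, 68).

2P: tangent at (52, 68): λ = (3·52² + 31)/(2·68) ≡ 49/65. 65⁻¹ ≡ 59 (mod 71) since 65·59 = 3835 ≡ 1, so λ ≡ 49·59 ≡ 51.
  x = λ² - 52 - 52 = 2601 - 104 ≡ 12; y = λ·(52 - 12) - 68 ≡ 55. → (12, 55)
3P: (12, 55) + (52, 68). λ = (68 - 55)/(52 - 12) ≡ 13/40 mod 71. 40⁻¹ ≡ 16 (mod 71) since 40·16 = 640 ≡ 1, so λ ≡ 66.
  x = λ² - 12 - 52 = 4356 - 64 ≡ 32; y = λ·(12 - 32) - 55 ≡ 45. → (32, 45)
4P: (32, 45) + (52, 68). λ = (68 - 45)/(52 - 32) ≡ 23/20 mod 71. 20⁻¹ ≡ 32 (mod 71), so λ ≡ 26.
  x = λ² - 32 - 52 = 676 - 84 ≡ 24; y = λ·(32 - 24) - 45 ≡ 21. → (24, 21)
5P: (24, 21) + (52, 68). λ = (68 - 21)/(52 - 24) ≡ 47/28 mod 71. 28⁻¹ ≡ 33 (mod 71), so λ ≡ 60.
  x = λ² - 24 - 52 = 3600 - 76 ≡ 45; y = λ·(24 - 45) - 21 ≡ 68. → (45, 68)
6P: (45, 68) + (52, 68). λ = (68 - 68)/(52 - 45) ≡ 0/7 mod 71. 7⁻¹ ≡ 61 (mod 71), so λ ≡ 0.
  x = λ² - 45 - 52 = 0 - 97 ≡ 45; y = λ·(45 - 45) - 68 ≡ 3. → (45, 3)
7P: (45, 3) + (52, 68). λ = (68 - 3)/(52 - 45) ≡ 65/7 mod 71. 7⁻¹ ≡ 61 (mod 71) since 7·61 = 427 ≡ 1, so λ ≡ 60.
  x = λ² - 45 - 52 = 3600 - 97 ≡ 24; y = λ·(45 - 24) - 3 ≡ 50. → (24, 50)
8P: (24, 50) + (52, 68). λ = (68 - 50)/(52 - 24) ≡ 18/28 mod 71. 28⁻¹ ≡ 33 (mod 71), so λ ≡ 26.
  x = λ² - 24 - 52 = 676 - 76 ≡ 32; y = λ·(24 - 32) - 50 ≡ 26. → (32, 26)
9P: (32, 26) + (52, 68). λ = (68 - 26)/(52 - 32) ≡ 42/20 mod 71. 20⁻¹ ≡ 32 (mod 71), so λ ≡ 66.
  x = λ² - 32 - 52 = 4356 - 84 ≡ 12; y = λ·(32 - 12) - 26 ≡ 16. → (12, 16)
10P: (12, 16) + (52, 68). λ = (68 - 16)/(52 - 12) ≡ 52/40 mod 71. 40⁻¹ ≡ 16 (mod 71), so λ ≡ 51.
  x = λ² - 12 - 52 = 2601 - 64 ≡ 52; y = λ·(12 - 52) - 16 ≡ 3. → (52, 3)
11P: (52, 3) + (52, 68): same x and y₁ ≡ -y₂, so the sum is 𝒪.
11P = 𝒪, so the order is 11.

11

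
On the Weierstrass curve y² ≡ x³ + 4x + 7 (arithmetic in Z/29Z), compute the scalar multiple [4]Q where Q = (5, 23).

(4, 0)

Repeated addition: build up to 4Q.
2Q: tangent at (5, 23): λ = (3·5² + 4)/(2·23) ≡ 21/17. 17⁻¹ ≡ 12 (mod 29) since 17·12 = 204 ≡ 1, so λ ≡ 21·12 ≡ 20.
  x = λ² - 5 - 5 = 400 - 10 ≡ 13; y = λ·(5 - 13) - 23 ≡ 20. → (13, 20)
3Q: (13, 20) + (5, 23). λ = (23 - 20)/(5 - 13) ≡ 3/21 mod 29. 21⁻¹ ≡ 18 (mod 29), so λ ≡ 25.
  x = λ² - 13 - 5 = 625 - 18 ≡ 27; y = λ·(13 - 27) - 20 ≡ 7. → (27, 7)
4Q: (27, 7) + (5, 23). λ = (23 - 7)/(5 - 27) ≡ 16/7 mod 29. 7⁻¹ ≡ 25 (mod 29) since 7·25 = 175 ≡ 1, so λ ≡ 23.
  x = λ² - 27 - 5 = 529 - 32 ≡ 4; y = λ·(27 - 4) - 7 ≡ 0. → (4, 0)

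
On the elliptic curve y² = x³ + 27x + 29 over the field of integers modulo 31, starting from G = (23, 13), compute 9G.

Repeated addition: build up to 9G.
2G: tangent at (23, 13): λ = (3·23² + 27)/(2·13) ≡ 2/26. 26⁻¹ ≡ 6 (mod 31), so λ ≡ 2·6 ≡ 12.
  x = λ² - 23 - 23 = 144 - 46 ≡ 5; y = λ·(23 - 5) - 13 ≡ 17. → (5, 17)
3G: (5, 17) + (23, 13). λ = (13 - 17)/(23 - 5) ≡ 27/18 mod 31. 18⁻¹ ≡ 19 (mod 31), so λ ≡ 17.
  x = λ² - 5 - 23 = 289 - 28 ≡ 13; y = λ·(5 - 13) - 17 ≡ 2. → (13, 2)
4G: (13, 2) + (23, 13). λ = (13 - 2)/(23 - 13) ≡ 11/10 mod 31. 10⁻¹ ≡ 28 (mod 31), so λ ≡ 29.
  x = λ² - 13 - 23 = 841 - 36 ≡ 30; y = λ·(13 - 30) - 2 ≡ 1. → (30, 1)
5G: (30, 1) + (23, 13). λ = (13 - 1)/(23 - 30) ≡ 12/24 mod 31. 24⁻¹ ≡ 22 (mod 31) since 24·22 = 528 ≡ 1, so λ ≡ 16.
  x = λ² - 30 - 23 = 256 - 53 ≡ 17; y = λ·(30 - 17) - 1 ≡ 21. → (17, 21)
6G: (17, 21) + (23, 13). λ = (13 - 21)/(23 - 17) ≡ 23/6 mod 31. 6⁻¹ ≡ 26 (mod 31), so λ ≡ 9.
  x = λ² - 17 - 23 = 81 - 40 ≡ 10; y = λ·(17 - 10) - 21 ≡ 11. → (10, 11)
7G: (10, 11) + (23, 13). λ = (13 - 11)/(23 - 10) ≡ 2/13 mod 31. 13⁻¹ ≡ 12 (mod 31), so λ ≡ 24.
  x = λ² - 10 - 23 = 576 - 33 ≡ 16; y = λ·(10 - 16) - 11 ≡ 0. → (16, 0)
8G: (16, 0) + (23, 13). λ = (13 - 0)/(23 - 16) ≡ 13/7 mod 31. 7⁻¹ ≡ 9 (mod 31), so λ ≡ 24.
  x = λ² - 16 - 23 = 576 - 39 ≡ 10; y = λ·(16 - 10) - 0 ≡ 20. → (10, 20)
9G: (10, 20) + (23, 13). λ = (13 - 20)/(23 - 10) ≡ 24/13 mod 31. 13⁻¹ ≡ 12 (mod 31), so λ ≡ 9.
  x = λ² - 10 - 23 = 81 - 33 ≡ 17; y = λ·(10 - 17) - 20 ≡ 10. → (17, 10)

(17, 10)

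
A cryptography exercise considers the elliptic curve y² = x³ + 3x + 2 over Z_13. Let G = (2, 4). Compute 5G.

Double-and-add on 5 = (101)₂. Start with G = (2, 4) for the leading 1-bit.
double: tangent at (2, 4): λ = (3·2² + 3)/(2·4) ≡ 2/8. 8⁻¹ ≡ 5 (mod 13), so λ ≡ 2·5 ≡ 10.
  x = λ² - 2 - 2 = 100 - 4 ≡ 5; y = λ·(2 - 5) - 4 ≡ 5. → (5, 5)
double: tangent at (5, 5): λ = (3·5² + 3)/(2·5) ≡ 0/10. 10⁻¹ ≡ 4 (mod 13), so λ ≡ 0·4 ≡ 0.
  x = λ² - 5 - 5 = 0 - 10 ≡ 3; y = λ·(5 - 3) - 5 ≡ 8. → (3, 8)
add G: (3, 8) + (2, 4). λ = (4 - 8)/(2 - 3) ≡ 9/12 mod 13. 12⁻¹ ≡ 12 (mod 13), so λ ≡ 4.
  x = λ² - 3 - 2 = 16 - 5 ≡ 11; y = λ·(3 - 11) - 8 ≡ 12. → (11, 12)

(11, 12)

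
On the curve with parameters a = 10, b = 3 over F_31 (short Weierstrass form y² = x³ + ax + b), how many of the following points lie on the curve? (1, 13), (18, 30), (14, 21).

(1, 13): 13² ≡ 14, rhs ≡ 14 → on.
(18, 30): 30² ≡ 1, rhs ≡ 1 → on.
(14, 21): 21² ≡ 7, rhs ≡ 4 → off.

2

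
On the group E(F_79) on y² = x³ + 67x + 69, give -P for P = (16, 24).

-(16, 24) = (16, -24 mod 79) = (16, 55).

(16, 55)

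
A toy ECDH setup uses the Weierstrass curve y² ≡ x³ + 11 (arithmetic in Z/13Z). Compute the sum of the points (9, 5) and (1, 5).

(9, 5) + (1, 5). λ = (5 - 5)/(1 - 9) ≡ 0/5 mod 13. 5⁻¹ ≡ 8 (mod 13), so λ ≡ 0.
  x = λ² - 9 - 1 = 0 - 10 ≡ 3; y = λ·(9 - 3) - 5 ≡ 8. → (3, 8)

(3, 8)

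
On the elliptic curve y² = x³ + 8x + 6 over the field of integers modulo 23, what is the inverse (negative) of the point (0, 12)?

(0, 11)

-(0, 12) = (0, -12 mod 23) = (0, 11).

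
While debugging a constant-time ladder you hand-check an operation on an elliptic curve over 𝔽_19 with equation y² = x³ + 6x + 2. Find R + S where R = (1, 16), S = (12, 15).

(17, 1)

(1, 16) + (12, 15). λ = (15 - 16)/(12 - 1) ≡ 18/11 mod 19. 11⁻¹ ≡ 7 (mod 19), so λ ≡ 12.
  x = λ² - 1 - 12 = 144 - 13 ≡ 17; y = λ·(1 - 17) - 16 ≡ 1. → (17, 1)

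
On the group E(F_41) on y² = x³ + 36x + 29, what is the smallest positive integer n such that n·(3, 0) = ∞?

2P: (3, 0) + (3, 0): same x and y₁ ≡ -y₂, so the sum is ∞.
2P = ∞, so the order is 2.

2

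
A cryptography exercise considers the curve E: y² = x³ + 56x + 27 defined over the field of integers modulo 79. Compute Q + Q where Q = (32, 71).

(19, 34)

tangent at (32, 71): λ = (3·32² + 56)/(2·71) ≡ 47/63. 63⁻¹ ≡ 74 (mod 79) since 63·74 = 4662 ≡ 1, so λ ≡ 47·74 ≡ 2.
  x = λ² - 32 - 32 = 4 - 64 ≡ 19; y = λ·(32 - 19) - 71 ≡ 34. → (19, 34)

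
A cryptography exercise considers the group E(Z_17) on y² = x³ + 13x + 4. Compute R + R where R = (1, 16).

tangent at (1, 16): λ = (3·1² + 13)/(2·16) ≡ 16/15. 15⁻¹ ≡ 8 (mod 17), so λ ≡ 16·8 ≡ 9.
  x = λ² - 1 - 1 = 81 - 2 ≡ 11; y = λ·(1 - 11) - 16 ≡ 13. → (11, 13)

(11, 13)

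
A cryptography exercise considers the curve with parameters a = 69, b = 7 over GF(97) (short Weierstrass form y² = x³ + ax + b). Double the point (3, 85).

tangent at (3, 85): λ = (3·3² + 69)/(2·85) ≡ 96/73. 73⁻¹ ≡ 4 (mod 97), so λ ≡ 96·4 ≡ 93.
  x = λ² - 3 - 3 = 8649 - 6 ≡ 10; y = λ·(3 - 10) - 85 ≡ 40. → (10, 40)

(10, 40)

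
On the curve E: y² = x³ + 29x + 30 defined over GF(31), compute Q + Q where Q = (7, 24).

(27, 6)

tangent at (7, 24): λ = (3·7² + 29)/(2·24) ≡ 21/17. 17⁻¹ ≡ 11 (mod 31) since 17·11 = 187 ≡ 1, so λ ≡ 21·11 ≡ 14.
  x = λ² - 7 - 7 = 196 - 14 ≡ 27; y = λ·(7 - 27) - 24 ≡ 6. → (27, 6)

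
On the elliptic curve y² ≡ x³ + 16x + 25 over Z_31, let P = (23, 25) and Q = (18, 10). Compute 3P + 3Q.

First 3P:
Repeated addition: build up to 3P.
2P: tangent at (23, 25): λ = (3·23² + 16)/(2·25) ≡ 22/19. 19⁻¹ ≡ 18 (mod 31), so λ ≡ 22·18 ≡ 24.
  x = λ² - 23 - 23 = 576 - 46 ≡ 3; y = λ·(23 - 3) - 25 ≡ 21. → (3, 21)
3P: (3, 21) + (23, 25). λ = (25 - 21)/(23 - 3) ≡ 4/20 mod 31. 20⁻¹ ≡ 14 (mod 31) since 20·14 = 280 ≡ 1, so λ ≡ 25.
  x = λ² - 3 - 23 = 625 - 26 ≡ 10; y = λ·(3 - 10) - 21 ≡ 21. → (10, 21)
3P = (10, 21).
Next 3Q:
Repeated addition: build up to 3Q.
2Q: tangent at (18, 10): λ = (3·18² + 16)/(2·10) ≡ 27/20. 20⁻¹ ≡ 14 (mod 31) since 20·14 = 280 ≡ 1, so λ ≡ 27·14 ≡ 6.
  x = λ² - 18 - 18 = 36 - 36 ≡ 0; y = λ·(18 - 0) - 10 ≡ 5. → (0, 5)
3Q: (0, 5) + (18, 10). λ = (10 - 5)/(18 - 0) ≡ 5/18 mod 31. 18⁻¹ ≡ 19 (mod 31), so λ ≡ 2.
  x = λ² - 0 - 18 = 4 - 18 ≡ 17; y = λ·(0 - 17) - 5 ≡ 23. → (17, 23)
3Q = (17, 23).
Finally 3P + 3Q:
(10, 21) + (17, 23). λ = (23 - 21)/(17 - 10) ≡ 2/7 mod 31. 7⁻¹ ≡ 9 (mod 31) since 7·9 = 63 ≡ 1, so λ ≡ 18.
  x = λ² - 10 - 17 = 324 - 27 ≡ 18; y = λ·(10 - 18) - 21 ≡ 21. → (18, 21)

(18, 21)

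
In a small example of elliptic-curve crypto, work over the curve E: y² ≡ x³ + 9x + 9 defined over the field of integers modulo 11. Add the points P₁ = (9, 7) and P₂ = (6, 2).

(9, 7) + (6, 2). λ = (2 - 7)/(6 - 9) ≡ 6/8 mod 11. 8⁻¹ ≡ 7 (mod 11) since 8·7 = 56 ≡ 1, so λ ≡ 9.
  x = λ² - 9 - 6 = 81 - 15 ≡ 0; y = λ·(9 - 0) - 7 ≡ 8. → (0, 8)

(0, 8)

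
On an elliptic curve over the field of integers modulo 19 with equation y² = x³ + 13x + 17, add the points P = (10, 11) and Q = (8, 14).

(8, 5)

(10, 11) + (8, 14). λ = (14 - 11)/(8 - 10) ≡ 3/17 mod 19. 17⁻¹ ≡ 9 (mod 19), so λ ≡ 8.
  x = λ² - 10 - 8 = 64 - 18 ≡ 8; y = λ·(10 - 8) - 11 ≡ 5. → (8, 5)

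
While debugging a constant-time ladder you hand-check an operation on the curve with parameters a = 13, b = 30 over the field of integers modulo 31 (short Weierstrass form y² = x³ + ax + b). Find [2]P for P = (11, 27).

(17, 7)

tangent at (11, 27): λ = (3·11² + 13)/(2·27) ≡ 4/23. 23⁻¹ ≡ 27 (mod 31) since 23·27 = 621 ≡ 1, so λ ≡ 4·27 ≡ 15.
  x = λ² - 11 - 11 = 225 - 22 ≡ 17; y = λ·(11 - 17) - 27 ≡ 7. → (17, 7)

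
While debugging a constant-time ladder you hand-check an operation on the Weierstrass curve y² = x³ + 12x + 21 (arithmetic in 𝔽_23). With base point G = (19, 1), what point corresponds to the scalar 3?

(17, 20)

Repeated addition: build up to 3G.
2G: tangent at (19, 1): λ = (3·19² + 12)/(2·1) ≡ 14/2. 2⁻¹ ≡ 12 (mod 23), so λ ≡ 14·12 ≡ 7.
  x = λ² - 19 - 19 = 49 - 38 ≡ 11; y = λ·(19 - 11) - 1 ≡ 9. → (11, 9)
3G: (11, 9) + (19, 1). λ = (1 - 9)/(19 - 11) ≡ 15/8 mod 23. 8⁻¹ ≡ 3 (mod 23), so λ ≡ 22.
  x = λ² - 11 - 19 = 484 - 30 ≡ 17; y = λ·(11 - 17) - 9 ≡ 20. → (17, 20)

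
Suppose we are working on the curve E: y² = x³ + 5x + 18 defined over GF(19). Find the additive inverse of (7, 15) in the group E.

(7, 4)

-(7, 15) = (7, -15 mod 19) = (7, 4).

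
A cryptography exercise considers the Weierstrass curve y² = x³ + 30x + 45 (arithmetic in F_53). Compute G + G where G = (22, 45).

(38, 6)

tangent at (22, 45): λ = (3·22² + 30)/(2·45) ≡ 51/37. 37⁻¹ ≡ 43 (mod 53), so λ ≡ 51·43 ≡ 20.
  x = λ² - 22 - 22 = 400 - 44 ≡ 38; y = λ·(22 - 38) - 45 ≡ 6. → (38, 6)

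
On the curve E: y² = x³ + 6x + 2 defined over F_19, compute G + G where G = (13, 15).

(12, 4)

tangent at (13, 15): λ = (3·13² + 6)/(2·15) ≡ 0/11. 11⁻¹ ≡ 7 (mod 19), so λ ≡ 0·7 ≡ 0.
  x = λ² - 13 - 13 = 0 - 26 ≡ 12; y = λ·(13 - 12) - 15 ≡ 4. → (12, 4)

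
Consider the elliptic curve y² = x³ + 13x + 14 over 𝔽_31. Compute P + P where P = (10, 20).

tangent at (10, 20): λ = (3·10² + 13)/(2·20) ≡ 3/9. 9⁻¹ ≡ 7 (mod 31), so λ ≡ 3·7 ≡ 21.
  x = λ² - 10 - 10 = 441 - 20 ≡ 18; y = λ·(10 - 18) - 20 ≡ 29. → (18, 29)

(18, 29)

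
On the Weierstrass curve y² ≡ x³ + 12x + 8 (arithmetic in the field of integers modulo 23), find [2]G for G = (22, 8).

(8, 8)

tangent at (22, 8): λ = (3·22² + 12)/(2·8) ≡ 15/16. 16⁻¹ ≡ 13 (mod 23), so λ ≡ 15·13 ≡ 11.
  x = λ² - 22 - 22 = 121 - 44 ≡ 8; y = λ·(22 - 8) - 8 ≡ 8. → (8, 8)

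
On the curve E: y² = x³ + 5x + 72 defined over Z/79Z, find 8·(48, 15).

(48, 64)

Write G = (48, 15).
Repeated addition: build up to 8G.
2G: tangent at (48, 15): λ = (3·48² + 5)/(2·15) ≡ 44/30. 30⁻¹ ≡ 29 (mod 79), so λ ≡ 44·29 ≡ 12.
  x = λ² - 48 - 48 = 144 - 96 ≡ 48; y = λ·(48 - 48) - 15 ≡ 64. → (48, 64)
3G: (48, 64) + (48, 15): same x and y₁ ≡ -y₂, so the sum is O.
4G: O + (48, 15) = (48, 15) (identity).
5G: tangent at (48, 15): λ = (3·48² + 5)/(2·15) ≡ 44/30. 30⁻¹ ≡ 29 (mod 79) since 30·29 = 870 ≡ 1, so λ ≡ 44·29 ≡ 12.
  x = λ² - 48 - 48 = 144 - 96 ≡ 48; y = λ·(48 - 48) - 15 ≡ 64. → (48, 64)
6G: (48, 64) + (48, 15): same x and y₁ ≡ -y₂, so the sum is O.
7G: O + (48, 15) = (48, 15) (identity).
8G: tangent at (48, 15): λ = (3·48² + 5)/(2·15) ≡ 44/30. 30⁻¹ ≡ 29 (mod 79) since 30·29 = 870 ≡ 1, so λ ≡ 44·29 ≡ 12.
  x = λ² - 48 - 48 = 144 - 96 ≡ 48; y = λ·(48 - 48) - 15 ≡ 64. → (48, 64)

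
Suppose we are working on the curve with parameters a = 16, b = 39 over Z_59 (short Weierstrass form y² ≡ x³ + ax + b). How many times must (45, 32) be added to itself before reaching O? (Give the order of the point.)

2P: tangent at (45, 32): λ = (3·45² + 16)/(2·32) ≡ 14/5. 5⁻¹ ≡ 12 (mod 59), so λ ≡ 14·12 ≡ 50.
  x = λ² - 45 - 45 = 2500 - 90 ≡ 50; y = λ·(45 - 50) - 32 ≡ 13. → (50, 13)
3P: (50, 13) + (45, 32). λ = (32 - 13)/(45 - 50) ≡ 19/54 mod 59. 54⁻¹ ≡ 47 (mod 59), so λ ≡ 8.
  x = λ² - 50 - 45 = 64 - 95 ≡ 28; y = λ·(50 - 28) - 13 ≡ 45. → (28, 45)
4P: (28, 45) + (45, 32). λ = (32 - 45)/(45 - 28) ≡ 46/17 mod 59. 17⁻¹ ≡ 7 (mod 59), so λ ≡ 27.
  x = λ² - 28 - 45 = 729 - 73 ≡ 7; y = λ·(28 - 7) - 45 ≡ 50. → (7, 50)
5P: (7, 50) + (45, 32). λ = (32 - 50)/(45 - 7) ≡ 41/38 mod 59. 38⁻¹ ≡ 14 (mod 59), so λ ≡ 43.
  x = λ² - 7 - 45 = 1849 - 52 ≡ 27; y = λ·(7 - 27) - 50 ≡ 34. → (27, 34)
6P: (27, 34) + (45, 32). λ = (32 - 34)/(45 - 27) ≡ 57/18 mod 59. 18⁻¹ ≡ 23 (mod 59) since 18·23 = 414 ≡ 1, so λ ≡ 13.
  x = λ² - 27 - 45 = 169 - 72 ≡ 38; y = λ·(27 - 38) - 34 ≡ 0. → (38, 0)
7P: (38, 0) + (45, 32). λ = (32 - 0)/(45 - 38) ≡ 32/7 mod 59. 7⁻¹ ≡ 17 (mod 59) since 7·17 = 119 ≡ 1, so λ ≡ 13.
  x = λ² - 38 - 45 = 169 - 83 ≡ 27; y = λ·(38 - 27) - 0 ≡ 25. → (27, 25)
8P: (27, 25) + (45, 32). λ = (32 - 25)/(45 - 27) ≡ 7/18 mod 59. 18⁻¹ ≡ 23 (mod 59), so λ ≡ 43.
  x = λ² - 27 - 45 = 1849 - 72 ≡ 7; y = λ·(27 - 7) - 25 ≡ 9. → (7, 9)
9P: (7, 9) + (45, 32). λ = (32 - 9)/(45 - 7) ≡ 23/38 mod 59. 38⁻¹ ≡ 14 (mod 59) since 38·14 = 532 ≡ 1, so λ ≡ 27.
  x = λ² - 7 - 45 = 729 - 52 ≡ 28; y = λ·(7 - 28) - 9 ≡ 14. → (28, 14)
10P: (28, 14) + (45, 32). λ = (32 - 14)/(45 - 28) ≡ 18/17 mod 59. 17⁻¹ ≡ 7 (mod 59), so λ ≡ 8.
  x = λ² - 28 - 45 = 64 - 73 ≡ 50; y = λ·(28 - 50) - 14 ≡ 46. → (50, 46)
11P: (50, 46) + (45, 32). λ = (32 - 46)/(45 - 50) ≡ 45/54 mod 59. 54⁻¹ ≡ 47 (mod 59), so λ ≡ 50.
  x = λ² - 50 - 45 = 2500 - 95 ≡ 45; y = λ·(50 - 45) - 46 ≡ 27. → (45, 27)
12P: (45, 27) + (45, 32): same x and y₁ ≡ -y₂, so the sum is O.
12P = O, so the order is 12.

12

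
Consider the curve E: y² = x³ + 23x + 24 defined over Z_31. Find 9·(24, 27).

(19, 2)

Write P = (24, 27).
Double-and-add on 9 = (1001)₂. Start with P = (24, 27) for the leading 1-bit.
double: tangent at (24, 27): λ = (3·24² + 23)/(2·27) ≡ 15/23. 23⁻¹ ≡ 27 (mod 31), so λ ≡ 15·27 ≡ 2.
  x = λ² - 24 - 24 = 4 - 48 ≡ 18; y = λ·(24 - 18) - 27 ≡ 16. → (18, 16)
double: tangent at (18, 16): λ = (3·18² + 23)/(2·16) ≡ 3/1. 1⁻¹ ≡ 1 (mod 31) since 1·1 = 1 ≡ 1, so λ ≡ 3·1 ≡ 3.
  x = λ² - 18 - 18 = 9 - 36 ≡ 4; y = λ·(18 - 4) - 16 ≡ 26. → (4, 26)
double: tangent at (4, 26): λ = (3·4² + 23)/(2·26) ≡ 9/21. 21⁻¹ ≡ 3 (mod 31), so λ ≡ 9·3 ≡ 27.
  x = λ² - 4 - 4 = 729 - 8 ≡ 8; y = λ·(4 - 8) - 26 ≡ 21. → (8, 21)
add P: (8, 21) + (24, 27). λ = (27 - 21)/(24 - 8) ≡ 6/16 mod 31. 16⁻¹ ≡ 2 (mod 31), so λ ≡ 12.
  x = λ² - 8 - 24 = 144 - 32 ≡ 19; y = λ·(8 - 19) - 21 ≡ 2. → (19, 2)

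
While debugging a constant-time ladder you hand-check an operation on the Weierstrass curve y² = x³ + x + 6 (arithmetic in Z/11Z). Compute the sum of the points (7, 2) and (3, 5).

(5, 2)

(7, 2) + (3, 5). λ = (5 - 2)/(3 - 7) ≡ 3/7 mod 11. 7⁻¹ ≡ 8 (mod 11), so λ ≡ 2.
  x = λ² - 7 - 3 = 4 - 10 ≡ 5; y = λ·(7 - 5) - 2 ≡ 2. → (5, 2)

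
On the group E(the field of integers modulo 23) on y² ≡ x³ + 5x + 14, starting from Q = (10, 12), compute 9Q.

Double-and-add on 9 = (1001)₂. Start with Q = (10, 12) for the leading 1-bit.
double: tangent at (10, 12): λ = (3·10² + 5)/(2·12) ≡ 6/1. 1⁻¹ ≡ 1 (mod 23) since 1·1 = 1 ≡ 1, so λ ≡ 6·1 ≡ 6.
  x = λ² - 10 - 10 = 36 - 20 ≡ 16; y = λ·(10 - 16) - 12 ≡ 21. → (16, 21)
double: tangent at (16, 21): λ = (3·16² + 5)/(2·21) ≡ 14/19. 19⁻¹ ≡ 17 (mod 23), so λ ≡ 14·17 ≡ 8.
  x = λ² - 16 - 16 = 64 - 32 ≡ 9; y = λ·(16 - 9) - 21 ≡ 12. → (9, 12)
double: tangent at (9, 12): λ = (3·9² + 5)/(2·12) ≡ 18/1. 1⁻¹ ≡ 1 (mod 23), so λ ≡ 18·1 ≡ 18.
  x = λ² - 9 - 9 = 324 - 18 ≡ 7; y = λ·(9 - 7) - 12 ≡ 1. → (7, 1)
add Q: (7, 1) + (10, 12). λ = (12 - 1)/(10 - 7) ≡ 11/3 mod 23. 3⁻¹ ≡ 8 (mod 23), so λ ≡ 19.
  x = λ² - 7 - 10 = 361 - 17 ≡ 22; y = λ·(7 - 22) - 1 ≡ 13. → (22, 13)

(22, 13)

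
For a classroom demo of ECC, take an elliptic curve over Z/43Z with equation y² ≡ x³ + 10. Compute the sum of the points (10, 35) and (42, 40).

(10, 35) + (42, 40). λ = (40 - 35)/(42 - 10) ≡ 5/32 mod 43. 32⁻¹ ≡ 39 (mod 43), so λ ≡ 23.
  x = λ² - 10 - 42 = 529 - 52 ≡ 4; y = λ·(10 - 4) - 35 ≡ 17. → (4, 17)

(4, 17)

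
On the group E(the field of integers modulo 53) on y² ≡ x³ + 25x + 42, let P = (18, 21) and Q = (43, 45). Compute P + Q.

(36, 2)

(18, 21) + (43, 45). λ = (45 - 21)/(43 - 18) ≡ 24/25 mod 53. 25⁻¹ ≡ 17 (mod 53), so λ ≡ 37.
  x = λ² - 18 - 43 = 1369 - 61 ≡ 36; y = λ·(18 - 36) - 21 ≡ 2. → (36, 2)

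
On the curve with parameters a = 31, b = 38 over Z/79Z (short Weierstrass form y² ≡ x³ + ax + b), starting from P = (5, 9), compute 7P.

(58, 1)

Double-and-add on 7 = (111)₂. Start with P = (5, 9) for the leading 1-bit.
double: tangent at (5, 9): λ = (3·5² + 31)/(2·9) ≡ 27/18. 18⁻¹ ≡ 22 (mod 79) since 18·22 = 396 ≡ 1, so λ ≡ 27·22 ≡ 41.
  x = λ² - 5 - 5 = 1681 - 10 ≡ 12; y = λ·(5 - 12) - 9 ≡ 20. → (12, 20)
add P: (12, 20) + (5, 9). λ = (9 - 20)/(5 - 12) ≡ 68/72 mod 79. 72⁻¹ ≡ 45 (mod 79), so λ ≡ 58.
  x = λ² - 12 - 5 = 3364 - 17 ≡ 29; y = λ·(12 - 29) - 20 ≡ 21. → (29, 21)
double: tangent at (29, 21): λ = (3·29² + 31)/(2·21) ≡ 26/42. 42⁻¹ ≡ 32 (mod 79) since 42·32 = 1344 ≡ 1, so λ ≡ 26·32 ≡ 42.
  x = λ² - 29 - 29 = 1764 - 58 ≡ 47; y = λ·(29 - 47) - 21 ≡ 13. → (47, 13)
add P: (47, 13) + (5, 9). λ = (9 - 13)/(5 - 47) ≡ 75/37 mod 79. 37⁻¹ ≡ 47 (mod 79) since 37·47 = 1739 ≡ 1, so λ ≡ 49.
  x = λ² - 47 - 5 = 2401 - 52 ≡ 58; y = λ·(47 - 58) - 13 ≡ 1. → (58, 1)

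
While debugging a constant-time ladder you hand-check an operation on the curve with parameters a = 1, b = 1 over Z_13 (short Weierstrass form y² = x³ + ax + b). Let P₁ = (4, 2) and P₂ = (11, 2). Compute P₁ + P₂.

(11, 11)

(4, 2) + (11, 2). λ = (2 - 2)/(11 - 4) ≡ 0/7 mod 13. 7⁻¹ ≡ 2 (mod 13), so λ ≡ 0.
  x = λ² - 4 - 11 = 0 - 15 ≡ 11; y = λ·(4 - 11) - 2 ≡ 11. → (11, 11)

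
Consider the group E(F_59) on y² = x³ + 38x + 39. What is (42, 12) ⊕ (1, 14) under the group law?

(42, 12) + (1, 14). λ = (14 - 12)/(1 - 42) ≡ 2/18 mod 59. 18⁻¹ ≡ 23 (mod 59), so λ ≡ 46.
  x = λ² - 42 - 1 = 2116 - 43 ≡ 8; y = λ·(42 - 8) - 12 ≡ 18. → (8, 18)

(8, 18)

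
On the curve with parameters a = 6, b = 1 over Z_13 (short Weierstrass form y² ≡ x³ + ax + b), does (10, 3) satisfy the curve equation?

no

y² = 3² ≡ 9; x³ + 6x + 1 = 1061 ≡ 8 (mod 13). 9 ≠ 8.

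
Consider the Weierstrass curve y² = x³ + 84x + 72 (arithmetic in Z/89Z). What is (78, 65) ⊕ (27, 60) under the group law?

(52, 44)

(78, 65) + (27, 60). λ = (60 - 65)/(27 - 78) ≡ 84/38 mod 89. 38⁻¹ ≡ 82 (mod 89) since 38·82 = 3116 ≡ 1, so λ ≡ 35.
  x = λ² - 78 - 27 = 1225 - 105 ≡ 52; y = λ·(78 - 52) - 65 ≡ 44. → (52, 44)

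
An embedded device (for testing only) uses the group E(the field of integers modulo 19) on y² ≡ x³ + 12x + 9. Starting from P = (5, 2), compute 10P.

Repeated addition: build up to 10P.
2P: tangent at (5, 2): λ = (3·5² + 12)/(2·2) ≡ 11/4. 4⁻¹ ≡ 5 (mod 19) since 4·5 = 20 ≡ 1, so λ ≡ 11·5 ≡ 17.
  x = λ² - 5 - 5 = 289 - 10 ≡ 13; y = λ·(5 - 13) - 2 ≡ 14. → (13, 14)
3P: (13, 14) + (5, 2). λ = (2 - 14)/(5 - 13) ≡ 7/11 mod 19. 11⁻¹ ≡ 7 (mod 19), so λ ≡ 11.
  x = λ² - 13 - 5 = 121 - 18 ≡ 8; y = λ·(13 - 8) - 14 ≡ 3. → (8, 3)
4P: (8, 3) + (5, 2). λ = (2 - 3)/(5 - 8) ≡ 18/16 mod 19. 16⁻¹ ≡ 6 (mod 19), so λ ≡ 13.
  x = λ² - 8 - 5 = 169 - 13 ≡ 4; y = λ·(8 - 4) - 3 ≡ 11. → (4, 11)
5P: (4, 11) + (5, 2). λ = (2 - 11)/(5 - 4) ≡ 10/1 mod 19. 1⁻¹ ≡ 1 (mod 19), so λ ≡ 10.
  x = λ² - 4 - 5 = 100 - 9 ≡ 15; y = λ·(4 - 15) - 11 ≡ 12. → (15, 12)
6P: (15, 12) + (5, 2). λ = (2 - 12)/(5 - 15) ≡ 9/9 mod 19. 9⁻¹ ≡ 17 (mod 19), so λ ≡ 1.
  x = λ² - 15 - 5 = 1 - 20 ≡ 0; y = λ·(15 - 0) - 12 ≡ 3. → (0, 3)
7P: (0, 3) + (5, 2). λ = (2 - 3)/(5 - 0) ≡ 18/5 mod 19. 5⁻¹ ≡ 4 (mod 19) since 5·4 = 20 ≡ 1, so λ ≡ 15.
  x = λ² - 0 - 5 = 225 - 5 ≡ 11; y = λ·(0 - 11) - 3 ≡ 3. → (11, 3)
8P: (11, 3) + (5, 2). λ = (2 - 3)/(5 - 11) ≡ 18/13 mod 19. 13⁻¹ ≡ 3 (mod 19) since 13·3 = 39 ≡ 1, so λ ≡ 16.
  x = λ² - 11 - 5 = 256 - 16 ≡ 12; y = λ·(11 - 12) - 3 ≡ 0. → (12, 0)
9P: (12, 0) + (5, 2). λ = (2 - 0)/(5 - 12) ≡ 2/12 mod 19. 12⁻¹ ≡ 8 (mod 19) since 12·8 = 96 ≡ 1, so λ ≡ 16.
  x = λ² - 12 - 5 = 256 - 17 ≡ 11; y = λ·(12 - 11) - 0 ≡ 16. → (11, 16)
10P: (11, 16) + (5, 2). λ = (2 - 16)/(5 - 11) ≡ 5/13 mod 19. 13⁻¹ ≡ 3 (mod 19), so λ ≡ 15.
  x = λ² - 11 - 5 = 225 - 16 ≡ 0; y = λ·(11 - 0) - 16 ≡ 16. → (0, 16)

(0, 16)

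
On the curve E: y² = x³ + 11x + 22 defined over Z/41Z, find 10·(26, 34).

(40, 16)

Write G = (26, 34).
Double-and-add on 10 = (1010)₂. Start with G = (26, 34) for the leading 1-bit.
double: tangent at (26, 34): λ = (3·26² + 11)/(2·34) ≡ 30/27. 27⁻¹ ≡ 38 (mod 41) since 27·38 = 1026 ≡ 1, so λ ≡ 30·38 ≡ 33.
  x = λ² - 26 - 26 = 1089 - 52 ≡ 12; y = λ·(26 - 12) - 34 ≡ 18. → (12, 18)
double: tangent at (12, 18): λ = (3·12² + 11)/(2·18) ≡ 33/36. 36⁻¹ ≡ 8 (mod 41) since 36·8 = 288 ≡ 1, so λ ≡ 33·8 ≡ 18.
  x = λ² - 12 - 12 = 324 - 24 ≡ 13; y = λ·(12 - 13) - 18 ≡ 5. → (13, 5)
add G: (13, 5) + (26, 34). λ = (34 - 5)/(26 - 13) ≡ 29/13 mod 41. 13⁻¹ ≡ 19 (mod 41), so λ ≡ 18.
  x = λ² - 13 - 26 = 324 - 39 ≡ 39; y = λ·(13 - 39) - 5 ≡ 19. → (39, 19)
double: tangent at (39, 19): λ = (3·39² + 11)/(2·19) ≡ 23/38. 38⁻¹ ≡ 27 (mod 41), so λ ≡ 23·27 ≡ 6.
  x = λ² - 39 - 39 = 36 - 78 ≡ 40; y = λ·(39 - 40) - 19 ≡ 16. → (40, 16)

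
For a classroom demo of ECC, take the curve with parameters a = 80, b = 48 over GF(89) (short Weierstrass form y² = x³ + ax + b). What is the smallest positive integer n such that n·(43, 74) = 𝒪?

2P: tangent at (43, 74): λ = (3·43² + 80)/(2·74) ≡ 20/59. 59⁻¹ ≡ 86 (mod 89), so λ ≡ 20·86 ≡ 29.
  x = λ² - 43 - 43 = 841 - 86 ≡ 43; y = λ·(43 - 43) - 74 ≡ 15. → (43, 15)
3P: (43, 15) + (43, 74): same x and y₁ ≡ -y₂, so the sum is 𝒪.
3P = 𝒪, so the order is 3.

3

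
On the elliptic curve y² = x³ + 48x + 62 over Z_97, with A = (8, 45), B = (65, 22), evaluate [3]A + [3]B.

(65, 75)

First 3A:
Repeated addition: build up to 3A.
2A: tangent at (8, 45): λ = (3·8² + 48)/(2·45) ≡ 46/90. 90⁻¹ ≡ 83 (mod 97) since 90·83 = 7470 ≡ 1, so λ ≡ 46·83 ≡ 35.
  x = λ² - 8 - 8 = 1225 - 16 ≡ 45; y = λ·(8 - 45) - 45 ≡ 18. → (45, 18)
3A: (45, 18) + (8, 45). λ = (45 - 18)/(8 - 45) ≡ 27/60 mod 97. 60⁻¹ ≡ 76 (mod 97), so λ ≡ 15.
  x = λ² - 45 - 8 = 225 - 53 ≡ 75; y = λ·(45 - 75) - 18 ≡ 17. → (75, 17)
3A = (75, 17).
Next 3B:
Repeated addition: build up to 3B.
2B: tangent at (65, 22): λ = (3·65² + 48)/(2·22) ≡ 16/44. 44⁻¹ ≡ 86 (mod 97), so λ ≡ 16·86 ≡ 18.
  x = λ² - 65 - 65 = 324 - 130 ≡ 0; y = λ·(65 - 0) - 22 ≡ 81. → (0, 81)
3B: (0, 81) + (65, 22). λ = (22 - 81)/(65 - 0) ≡ 38/65 mod 97. 65⁻¹ ≡ 3 (mod 97), so λ ≡ 17.
  x = λ² - 0 - 65 = 289 - 65 ≡ 30; y = λ·(0 - 30) - 81 ≡ 88. → (30, 88)
3B = (30, 88).
Finally 3A + 3B:
(75, 17) + (30, 88). λ = (88 - 17)/(30 - 75) ≡ 71/52 mod 97. 52⁻¹ ≡ 28 (mod 97), so λ ≡ 48.
  x = λ² - 75 - 30 = 2304 - 105 ≡ 65; y = λ·(75 - 65) - 17 ≡ 75. → (65, 75)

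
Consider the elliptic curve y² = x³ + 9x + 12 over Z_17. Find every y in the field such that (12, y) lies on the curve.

none

x³ + 9x + 12 = 1848 ≡ 12 (mod 17).
12 is a non-residue mod 17; no y exists.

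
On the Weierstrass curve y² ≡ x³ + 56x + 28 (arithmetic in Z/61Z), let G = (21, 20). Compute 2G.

tangent at (21, 20): λ = (3·21² + 56)/(2·20) ≡ 37/40. 40⁻¹ ≡ 29 (mod 61) since 40·29 = 1160 ≡ 1, so λ ≡ 37·29 ≡ 36.
  x = λ² - 21 - 21 = 1296 - 42 ≡ 34; y = λ·(21 - 34) - 20 ≡ 0. → (34, 0)

(34, 0)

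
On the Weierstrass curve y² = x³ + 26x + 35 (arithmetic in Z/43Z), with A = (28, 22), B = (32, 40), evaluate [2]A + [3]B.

(31, 4)

First 2A:
Repeated addition: build up to 2A.
2A: tangent at (28, 22): λ = (3·28² + 26)/(2·22) ≡ 13/1. 1⁻¹ ≡ 1 (mod 43) since 1·1 = 1 ≡ 1, so λ ≡ 13·1 ≡ 13.
  x = λ² - 28 - 28 = 169 - 56 ≡ 27; y = λ·(28 - 27) - 22 ≡ 34. → (27, 34)
2A = (27, 34).
Next 3B:
Repeated addition: build up to 3B.
2B: tangent at (32, 40): λ = (3·32² + 26)/(2·40) ≡ 2/37. 37⁻¹ ≡ 7 (mod 43), so λ ≡ 2·7 ≡ 14.
  x = λ² - 32 - 32 = 196 - 64 ≡ 3; y = λ·(32 - 3) - 40 ≡ 22. → (3, 22)
3B: (3, 22) + (32, 40). λ = (40 - 22)/(32 - 3) ≡ 18/29 mod 43. 29⁻¹ ≡ 3 (mod 43), so λ ≡ 11.
  x = λ² - 3 - 32 = 121 - 35 ≡ 0; y = λ·(3 - 0) - 22 ≡ 11. → (0, 11)
3B = (0, 11).
Finally 2A + 3B:
(27, 34) + (0, 11). λ = (11 - 34)/(0 - 27) ≡ 20/16 mod 43. 16⁻¹ ≡ 35 (mod 43), so λ ≡ 12.
  x = λ² - 27 - 0 = 144 - 27 ≡ 31; y = λ·(27 - 31) - 34 ≡ 4. → (31, 4)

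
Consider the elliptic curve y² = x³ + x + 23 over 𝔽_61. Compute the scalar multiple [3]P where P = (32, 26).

(49, 28)

Repeated addition: build up to 3P.
2P: tangent at (32, 26): λ = (3·32² + 1)/(2·26) ≡ 23/52. 52⁻¹ ≡ 27 (mod 61), so λ ≡ 23·27 ≡ 11.
  x = λ² - 32 - 32 = 121 - 64 ≡ 57; y = λ·(32 - 57) - 26 ≡ 4. → (57, 4)
3P: (57, 4) + (32, 26). λ = (26 - 4)/(32 - 57) ≡ 22/36 mod 61. 36⁻¹ ≡ 39 (mod 61) since 36·39 = 1404 ≡ 1, so λ ≡ 4.
  x = λ² - 57 - 32 = 16 - 89 ≡ 49; y = λ·(57 - 49) - 4 ≡ 28. → (49, 28)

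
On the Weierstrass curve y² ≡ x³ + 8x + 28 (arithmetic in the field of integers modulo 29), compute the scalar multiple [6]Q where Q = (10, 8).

(0, 17)

Double-and-add on 6 = (110)₂. Start with Q = (10, 8) for the leading 1-bit.
double: tangent at (10, 8): λ = (3·10² + 8)/(2·8) ≡ 18/16. 16⁻¹ ≡ 20 (mod 29) since 16·20 = 320 ≡ 1, so λ ≡ 18·20 ≡ 12.
  x = λ² - 10 - 10 = 144 - 20 ≡ 8; y = λ·(10 - 8) - 8 ≡ 16. → (8, 16)
add Q: (8, 16) + (10, 8). λ = (8 - 16)/(10 - 8) ≡ 21/2 mod 29. 2⁻¹ ≡ 15 (mod 29), so λ ≡ 25.
  x = λ² - 8 - 10 = 625 - 18 ≡ 27; y = λ·(8 - 27) - 16 ≡ 2. → (27, 2)
double: tangent at (27, 2): λ = (3·27² + 8)/(2·2) ≡ 20/4. 4⁻¹ ≡ 22 (mod 29), so λ ≡ 20·22 ≡ 5.
  x = λ² - 27 - 27 = 25 - 54 ≡ 0; y = λ·(27 - 0) - 2 ≡ 17. → (0, 17)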